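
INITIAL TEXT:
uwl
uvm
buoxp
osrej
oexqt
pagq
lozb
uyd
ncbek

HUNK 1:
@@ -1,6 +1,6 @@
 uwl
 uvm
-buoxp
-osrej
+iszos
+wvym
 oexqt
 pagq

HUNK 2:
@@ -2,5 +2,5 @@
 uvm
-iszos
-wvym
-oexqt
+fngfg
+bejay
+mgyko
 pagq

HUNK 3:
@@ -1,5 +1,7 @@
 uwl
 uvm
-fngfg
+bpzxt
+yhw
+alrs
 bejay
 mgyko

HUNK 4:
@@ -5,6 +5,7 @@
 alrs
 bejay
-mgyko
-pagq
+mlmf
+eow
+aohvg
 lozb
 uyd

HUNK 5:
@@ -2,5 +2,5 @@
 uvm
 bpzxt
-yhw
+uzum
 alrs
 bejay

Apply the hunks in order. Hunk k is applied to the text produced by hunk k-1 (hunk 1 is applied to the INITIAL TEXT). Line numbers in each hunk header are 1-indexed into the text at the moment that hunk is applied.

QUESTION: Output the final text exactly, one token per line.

Answer: uwl
uvm
bpzxt
uzum
alrs
bejay
mlmf
eow
aohvg
lozb
uyd
ncbek

Derivation:
Hunk 1: at line 1 remove [buoxp,osrej] add [iszos,wvym] -> 9 lines: uwl uvm iszos wvym oexqt pagq lozb uyd ncbek
Hunk 2: at line 2 remove [iszos,wvym,oexqt] add [fngfg,bejay,mgyko] -> 9 lines: uwl uvm fngfg bejay mgyko pagq lozb uyd ncbek
Hunk 3: at line 1 remove [fngfg] add [bpzxt,yhw,alrs] -> 11 lines: uwl uvm bpzxt yhw alrs bejay mgyko pagq lozb uyd ncbek
Hunk 4: at line 5 remove [mgyko,pagq] add [mlmf,eow,aohvg] -> 12 lines: uwl uvm bpzxt yhw alrs bejay mlmf eow aohvg lozb uyd ncbek
Hunk 5: at line 2 remove [yhw] add [uzum] -> 12 lines: uwl uvm bpzxt uzum alrs bejay mlmf eow aohvg lozb uyd ncbek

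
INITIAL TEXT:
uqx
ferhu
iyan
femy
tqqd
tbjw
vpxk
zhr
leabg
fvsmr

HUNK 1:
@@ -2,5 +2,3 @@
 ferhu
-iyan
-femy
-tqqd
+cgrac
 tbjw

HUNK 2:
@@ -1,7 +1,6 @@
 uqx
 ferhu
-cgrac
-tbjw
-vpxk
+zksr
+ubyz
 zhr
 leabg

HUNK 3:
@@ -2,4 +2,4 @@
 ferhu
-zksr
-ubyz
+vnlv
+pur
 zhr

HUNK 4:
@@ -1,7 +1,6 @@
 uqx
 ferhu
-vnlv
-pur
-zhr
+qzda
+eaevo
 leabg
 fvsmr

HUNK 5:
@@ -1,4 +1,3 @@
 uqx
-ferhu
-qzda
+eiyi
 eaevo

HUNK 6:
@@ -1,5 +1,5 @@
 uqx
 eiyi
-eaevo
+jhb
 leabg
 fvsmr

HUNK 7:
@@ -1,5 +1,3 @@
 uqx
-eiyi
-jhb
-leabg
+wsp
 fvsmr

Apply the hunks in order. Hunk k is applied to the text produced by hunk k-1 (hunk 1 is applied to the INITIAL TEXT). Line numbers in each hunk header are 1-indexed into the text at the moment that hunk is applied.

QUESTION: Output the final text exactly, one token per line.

Answer: uqx
wsp
fvsmr

Derivation:
Hunk 1: at line 2 remove [iyan,femy,tqqd] add [cgrac] -> 8 lines: uqx ferhu cgrac tbjw vpxk zhr leabg fvsmr
Hunk 2: at line 1 remove [cgrac,tbjw,vpxk] add [zksr,ubyz] -> 7 lines: uqx ferhu zksr ubyz zhr leabg fvsmr
Hunk 3: at line 2 remove [zksr,ubyz] add [vnlv,pur] -> 7 lines: uqx ferhu vnlv pur zhr leabg fvsmr
Hunk 4: at line 1 remove [vnlv,pur,zhr] add [qzda,eaevo] -> 6 lines: uqx ferhu qzda eaevo leabg fvsmr
Hunk 5: at line 1 remove [ferhu,qzda] add [eiyi] -> 5 lines: uqx eiyi eaevo leabg fvsmr
Hunk 6: at line 1 remove [eaevo] add [jhb] -> 5 lines: uqx eiyi jhb leabg fvsmr
Hunk 7: at line 1 remove [eiyi,jhb,leabg] add [wsp] -> 3 lines: uqx wsp fvsmr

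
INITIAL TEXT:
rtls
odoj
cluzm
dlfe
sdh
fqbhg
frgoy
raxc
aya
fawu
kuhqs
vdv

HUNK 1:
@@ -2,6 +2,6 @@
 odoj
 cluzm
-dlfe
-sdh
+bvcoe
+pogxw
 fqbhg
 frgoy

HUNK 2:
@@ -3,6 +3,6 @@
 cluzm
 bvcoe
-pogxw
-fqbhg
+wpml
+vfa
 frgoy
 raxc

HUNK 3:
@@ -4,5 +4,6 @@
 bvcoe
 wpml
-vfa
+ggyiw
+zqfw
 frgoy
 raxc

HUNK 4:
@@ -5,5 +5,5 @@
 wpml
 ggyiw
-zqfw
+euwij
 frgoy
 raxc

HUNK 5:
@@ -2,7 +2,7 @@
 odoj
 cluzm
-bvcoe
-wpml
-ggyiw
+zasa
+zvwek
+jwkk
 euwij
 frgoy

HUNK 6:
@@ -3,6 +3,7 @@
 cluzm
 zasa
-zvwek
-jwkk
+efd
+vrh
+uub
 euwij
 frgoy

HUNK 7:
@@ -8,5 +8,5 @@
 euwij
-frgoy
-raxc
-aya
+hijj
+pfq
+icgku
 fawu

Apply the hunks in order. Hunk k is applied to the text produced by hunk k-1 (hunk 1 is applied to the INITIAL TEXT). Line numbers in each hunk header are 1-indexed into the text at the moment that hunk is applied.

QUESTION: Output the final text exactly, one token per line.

Answer: rtls
odoj
cluzm
zasa
efd
vrh
uub
euwij
hijj
pfq
icgku
fawu
kuhqs
vdv

Derivation:
Hunk 1: at line 2 remove [dlfe,sdh] add [bvcoe,pogxw] -> 12 lines: rtls odoj cluzm bvcoe pogxw fqbhg frgoy raxc aya fawu kuhqs vdv
Hunk 2: at line 3 remove [pogxw,fqbhg] add [wpml,vfa] -> 12 lines: rtls odoj cluzm bvcoe wpml vfa frgoy raxc aya fawu kuhqs vdv
Hunk 3: at line 4 remove [vfa] add [ggyiw,zqfw] -> 13 lines: rtls odoj cluzm bvcoe wpml ggyiw zqfw frgoy raxc aya fawu kuhqs vdv
Hunk 4: at line 5 remove [zqfw] add [euwij] -> 13 lines: rtls odoj cluzm bvcoe wpml ggyiw euwij frgoy raxc aya fawu kuhqs vdv
Hunk 5: at line 2 remove [bvcoe,wpml,ggyiw] add [zasa,zvwek,jwkk] -> 13 lines: rtls odoj cluzm zasa zvwek jwkk euwij frgoy raxc aya fawu kuhqs vdv
Hunk 6: at line 3 remove [zvwek,jwkk] add [efd,vrh,uub] -> 14 lines: rtls odoj cluzm zasa efd vrh uub euwij frgoy raxc aya fawu kuhqs vdv
Hunk 7: at line 8 remove [frgoy,raxc,aya] add [hijj,pfq,icgku] -> 14 lines: rtls odoj cluzm zasa efd vrh uub euwij hijj pfq icgku fawu kuhqs vdv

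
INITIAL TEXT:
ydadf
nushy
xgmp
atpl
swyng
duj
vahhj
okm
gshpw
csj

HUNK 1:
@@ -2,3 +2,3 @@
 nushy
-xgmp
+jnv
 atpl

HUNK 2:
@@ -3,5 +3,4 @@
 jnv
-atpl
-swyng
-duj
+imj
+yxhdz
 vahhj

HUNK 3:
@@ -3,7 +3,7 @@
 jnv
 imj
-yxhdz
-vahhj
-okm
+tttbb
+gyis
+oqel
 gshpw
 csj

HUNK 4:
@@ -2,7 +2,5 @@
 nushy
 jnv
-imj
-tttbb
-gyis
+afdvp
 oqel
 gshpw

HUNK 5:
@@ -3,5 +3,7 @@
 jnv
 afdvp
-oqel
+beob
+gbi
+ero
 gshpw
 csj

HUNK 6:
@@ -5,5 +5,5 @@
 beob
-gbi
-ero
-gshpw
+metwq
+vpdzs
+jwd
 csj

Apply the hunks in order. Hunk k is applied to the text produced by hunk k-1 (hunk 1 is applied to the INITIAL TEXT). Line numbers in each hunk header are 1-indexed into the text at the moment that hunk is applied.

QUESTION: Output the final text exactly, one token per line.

Answer: ydadf
nushy
jnv
afdvp
beob
metwq
vpdzs
jwd
csj

Derivation:
Hunk 1: at line 2 remove [xgmp] add [jnv] -> 10 lines: ydadf nushy jnv atpl swyng duj vahhj okm gshpw csj
Hunk 2: at line 3 remove [atpl,swyng,duj] add [imj,yxhdz] -> 9 lines: ydadf nushy jnv imj yxhdz vahhj okm gshpw csj
Hunk 3: at line 3 remove [yxhdz,vahhj,okm] add [tttbb,gyis,oqel] -> 9 lines: ydadf nushy jnv imj tttbb gyis oqel gshpw csj
Hunk 4: at line 2 remove [imj,tttbb,gyis] add [afdvp] -> 7 lines: ydadf nushy jnv afdvp oqel gshpw csj
Hunk 5: at line 3 remove [oqel] add [beob,gbi,ero] -> 9 lines: ydadf nushy jnv afdvp beob gbi ero gshpw csj
Hunk 6: at line 5 remove [gbi,ero,gshpw] add [metwq,vpdzs,jwd] -> 9 lines: ydadf nushy jnv afdvp beob metwq vpdzs jwd csj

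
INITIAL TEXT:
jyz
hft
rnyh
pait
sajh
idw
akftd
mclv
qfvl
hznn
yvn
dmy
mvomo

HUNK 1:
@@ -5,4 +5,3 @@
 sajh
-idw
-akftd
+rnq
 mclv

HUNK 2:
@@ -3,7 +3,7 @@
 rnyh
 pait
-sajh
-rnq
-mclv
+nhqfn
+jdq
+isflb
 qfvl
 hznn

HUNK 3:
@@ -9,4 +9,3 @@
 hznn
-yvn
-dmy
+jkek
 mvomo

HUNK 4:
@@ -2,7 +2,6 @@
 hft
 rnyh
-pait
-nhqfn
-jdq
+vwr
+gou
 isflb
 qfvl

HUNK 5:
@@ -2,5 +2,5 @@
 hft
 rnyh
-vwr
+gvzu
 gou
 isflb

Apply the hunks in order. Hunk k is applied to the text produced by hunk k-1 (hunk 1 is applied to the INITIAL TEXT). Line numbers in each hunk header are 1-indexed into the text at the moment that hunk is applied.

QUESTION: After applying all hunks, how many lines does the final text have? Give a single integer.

Answer: 10

Derivation:
Hunk 1: at line 5 remove [idw,akftd] add [rnq] -> 12 lines: jyz hft rnyh pait sajh rnq mclv qfvl hznn yvn dmy mvomo
Hunk 2: at line 3 remove [sajh,rnq,mclv] add [nhqfn,jdq,isflb] -> 12 lines: jyz hft rnyh pait nhqfn jdq isflb qfvl hznn yvn dmy mvomo
Hunk 3: at line 9 remove [yvn,dmy] add [jkek] -> 11 lines: jyz hft rnyh pait nhqfn jdq isflb qfvl hznn jkek mvomo
Hunk 4: at line 2 remove [pait,nhqfn,jdq] add [vwr,gou] -> 10 lines: jyz hft rnyh vwr gou isflb qfvl hznn jkek mvomo
Hunk 5: at line 2 remove [vwr] add [gvzu] -> 10 lines: jyz hft rnyh gvzu gou isflb qfvl hznn jkek mvomo
Final line count: 10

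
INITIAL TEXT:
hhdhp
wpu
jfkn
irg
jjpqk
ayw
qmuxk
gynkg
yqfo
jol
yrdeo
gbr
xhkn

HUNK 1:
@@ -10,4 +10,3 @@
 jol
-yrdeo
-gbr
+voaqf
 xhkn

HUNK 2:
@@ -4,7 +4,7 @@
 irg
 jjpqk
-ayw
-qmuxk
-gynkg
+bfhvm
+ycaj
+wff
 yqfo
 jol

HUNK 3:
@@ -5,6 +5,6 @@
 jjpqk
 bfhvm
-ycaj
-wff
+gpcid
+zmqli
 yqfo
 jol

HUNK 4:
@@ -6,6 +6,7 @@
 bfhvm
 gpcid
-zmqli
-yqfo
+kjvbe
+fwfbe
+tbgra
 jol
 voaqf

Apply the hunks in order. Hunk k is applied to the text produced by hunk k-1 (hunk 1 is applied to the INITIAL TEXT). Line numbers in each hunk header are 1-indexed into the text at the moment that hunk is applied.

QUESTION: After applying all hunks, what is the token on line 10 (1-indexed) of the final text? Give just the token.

Hunk 1: at line 10 remove [yrdeo,gbr] add [voaqf] -> 12 lines: hhdhp wpu jfkn irg jjpqk ayw qmuxk gynkg yqfo jol voaqf xhkn
Hunk 2: at line 4 remove [ayw,qmuxk,gynkg] add [bfhvm,ycaj,wff] -> 12 lines: hhdhp wpu jfkn irg jjpqk bfhvm ycaj wff yqfo jol voaqf xhkn
Hunk 3: at line 5 remove [ycaj,wff] add [gpcid,zmqli] -> 12 lines: hhdhp wpu jfkn irg jjpqk bfhvm gpcid zmqli yqfo jol voaqf xhkn
Hunk 4: at line 6 remove [zmqli,yqfo] add [kjvbe,fwfbe,tbgra] -> 13 lines: hhdhp wpu jfkn irg jjpqk bfhvm gpcid kjvbe fwfbe tbgra jol voaqf xhkn
Final line 10: tbgra

Answer: tbgra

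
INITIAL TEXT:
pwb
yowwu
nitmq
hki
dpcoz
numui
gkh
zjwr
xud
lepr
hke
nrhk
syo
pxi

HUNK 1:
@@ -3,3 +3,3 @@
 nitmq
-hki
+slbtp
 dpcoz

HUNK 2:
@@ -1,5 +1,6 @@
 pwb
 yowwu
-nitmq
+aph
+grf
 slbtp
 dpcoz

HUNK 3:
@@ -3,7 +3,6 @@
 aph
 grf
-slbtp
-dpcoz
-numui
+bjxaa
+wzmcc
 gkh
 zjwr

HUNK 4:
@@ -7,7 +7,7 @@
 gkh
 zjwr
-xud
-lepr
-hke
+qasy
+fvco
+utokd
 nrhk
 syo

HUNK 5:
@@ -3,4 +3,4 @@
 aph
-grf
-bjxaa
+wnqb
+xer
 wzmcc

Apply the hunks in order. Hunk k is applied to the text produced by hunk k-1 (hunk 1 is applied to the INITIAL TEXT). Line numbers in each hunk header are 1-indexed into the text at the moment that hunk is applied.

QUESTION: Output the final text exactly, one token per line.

Hunk 1: at line 3 remove [hki] add [slbtp] -> 14 lines: pwb yowwu nitmq slbtp dpcoz numui gkh zjwr xud lepr hke nrhk syo pxi
Hunk 2: at line 1 remove [nitmq] add [aph,grf] -> 15 lines: pwb yowwu aph grf slbtp dpcoz numui gkh zjwr xud lepr hke nrhk syo pxi
Hunk 3: at line 3 remove [slbtp,dpcoz,numui] add [bjxaa,wzmcc] -> 14 lines: pwb yowwu aph grf bjxaa wzmcc gkh zjwr xud lepr hke nrhk syo pxi
Hunk 4: at line 7 remove [xud,lepr,hke] add [qasy,fvco,utokd] -> 14 lines: pwb yowwu aph grf bjxaa wzmcc gkh zjwr qasy fvco utokd nrhk syo pxi
Hunk 5: at line 3 remove [grf,bjxaa] add [wnqb,xer] -> 14 lines: pwb yowwu aph wnqb xer wzmcc gkh zjwr qasy fvco utokd nrhk syo pxi

Answer: pwb
yowwu
aph
wnqb
xer
wzmcc
gkh
zjwr
qasy
fvco
utokd
nrhk
syo
pxi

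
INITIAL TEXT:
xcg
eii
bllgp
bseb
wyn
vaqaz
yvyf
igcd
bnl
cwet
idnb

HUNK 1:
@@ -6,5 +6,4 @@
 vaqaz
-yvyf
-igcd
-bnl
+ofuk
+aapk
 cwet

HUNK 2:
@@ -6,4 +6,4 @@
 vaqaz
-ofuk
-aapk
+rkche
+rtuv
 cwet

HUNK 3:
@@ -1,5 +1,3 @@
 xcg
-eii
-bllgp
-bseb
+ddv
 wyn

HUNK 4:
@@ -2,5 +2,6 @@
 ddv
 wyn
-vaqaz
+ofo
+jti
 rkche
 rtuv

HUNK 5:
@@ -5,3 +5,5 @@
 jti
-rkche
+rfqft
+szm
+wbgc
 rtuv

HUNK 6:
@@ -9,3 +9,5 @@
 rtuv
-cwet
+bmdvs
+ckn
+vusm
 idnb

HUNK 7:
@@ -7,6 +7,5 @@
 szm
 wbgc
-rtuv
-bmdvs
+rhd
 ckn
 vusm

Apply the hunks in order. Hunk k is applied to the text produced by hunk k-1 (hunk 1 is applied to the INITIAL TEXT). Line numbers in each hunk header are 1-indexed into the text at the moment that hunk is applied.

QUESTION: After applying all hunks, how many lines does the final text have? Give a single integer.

Answer: 12

Derivation:
Hunk 1: at line 6 remove [yvyf,igcd,bnl] add [ofuk,aapk] -> 10 lines: xcg eii bllgp bseb wyn vaqaz ofuk aapk cwet idnb
Hunk 2: at line 6 remove [ofuk,aapk] add [rkche,rtuv] -> 10 lines: xcg eii bllgp bseb wyn vaqaz rkche rtuv cwet idnb
Hunk 3: at line 1 remove [eii,bllgp,bseb] add [ddv] -> 8 lines: xcg ddv wyn vaqaz rkche rtuv cwet idnb
Hunk 4: at line 2 remove [vaqaz] add [ofo,jti] -> 9 lines: xcg ddv wyn ofo jti rkche rtuv cwet idnb
Hunk 5: at line 5 remove [rkche] add [rfqft,szm,wbgc] -> 11 lines: xcg ddv wyn ofo jti rfqft szm wbgc rtuv cwet idnb
Hunk 6: at line 9 remove [cwet] add [bmdvs,ckn,vusm] -> 13 lines: xcg ddv wyn ofo jti rfqft szm wbgc rtuv bmdvs ckn vusm idnb
Hunk 7: at line 7 remove [rtuv,bmdvs] add [rhd] -> 12 lines: xcg ddv wyn ofo jti rfqft szm wbgc rhd ckn vusm idnb
Final line count: 12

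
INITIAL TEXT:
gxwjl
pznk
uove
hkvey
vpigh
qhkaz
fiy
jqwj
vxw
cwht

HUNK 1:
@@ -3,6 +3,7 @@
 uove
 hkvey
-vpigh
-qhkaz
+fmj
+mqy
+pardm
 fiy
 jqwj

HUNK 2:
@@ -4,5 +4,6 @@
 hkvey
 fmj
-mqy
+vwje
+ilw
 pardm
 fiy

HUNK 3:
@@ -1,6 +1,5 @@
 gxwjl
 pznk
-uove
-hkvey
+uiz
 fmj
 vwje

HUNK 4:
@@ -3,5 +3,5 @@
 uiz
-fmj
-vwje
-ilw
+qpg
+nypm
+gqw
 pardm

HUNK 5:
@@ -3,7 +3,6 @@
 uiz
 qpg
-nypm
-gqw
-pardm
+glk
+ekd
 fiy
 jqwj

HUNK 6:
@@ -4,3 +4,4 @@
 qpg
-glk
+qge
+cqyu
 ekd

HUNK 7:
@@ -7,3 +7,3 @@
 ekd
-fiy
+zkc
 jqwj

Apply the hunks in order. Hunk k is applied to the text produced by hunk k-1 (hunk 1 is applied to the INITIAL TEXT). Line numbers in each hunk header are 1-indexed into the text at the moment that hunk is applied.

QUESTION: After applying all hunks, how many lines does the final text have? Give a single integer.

Answer: 11

Derivation:
Hunk 1: at line 3 remove [vpigh,qhkaz] add [fmj,mqy,pardm] -> 11 lines: gxwjl pznk uove hkvey fmj mqy pardm fiy jqwj vxw cwht
Hunk 2: at line 4 remove [mqy] add [vwje,ilw] -> 12 lines: gxwjl pznk uove hkvey fmj vwje ilw pardm fiy jqwj vxw cwht
Hunk 3: at line 1 remove [uove,hkvey] add [uiz] -> 11 lines: gxwjl pznk uiz fmj vwje ilw pardm fiy jqwj vxw cwht
Hunk 4: at line 3 remove [fmj,vwje,ilw] add [qpg,nypm,gqw] -> 11 lines: gxwjl pznk uiz qpg nypm gqw pardm fiy jqwj vxw cwht
Hunk 5: at line 3 remove [nypm,gqw,pardm] add [glk,ekd] -> 10 lines: gxwjl pznk uiz qpg glk ekd fiy jqwj vxw cwht
Hunk 6: at line 4 remove [glk] add [qge,cqyu] -> 11 lines: gxwjl pznk uiz qpg qge cqyu ekd fiy jqwj vxw cwht
Hunk 7: at line 7 remove [fiy] add [zkc] -> 11 lines: gxwjl pznk uiz qpg qge cqyu ekd zkc jqwj vxw cwht
Final line count: 11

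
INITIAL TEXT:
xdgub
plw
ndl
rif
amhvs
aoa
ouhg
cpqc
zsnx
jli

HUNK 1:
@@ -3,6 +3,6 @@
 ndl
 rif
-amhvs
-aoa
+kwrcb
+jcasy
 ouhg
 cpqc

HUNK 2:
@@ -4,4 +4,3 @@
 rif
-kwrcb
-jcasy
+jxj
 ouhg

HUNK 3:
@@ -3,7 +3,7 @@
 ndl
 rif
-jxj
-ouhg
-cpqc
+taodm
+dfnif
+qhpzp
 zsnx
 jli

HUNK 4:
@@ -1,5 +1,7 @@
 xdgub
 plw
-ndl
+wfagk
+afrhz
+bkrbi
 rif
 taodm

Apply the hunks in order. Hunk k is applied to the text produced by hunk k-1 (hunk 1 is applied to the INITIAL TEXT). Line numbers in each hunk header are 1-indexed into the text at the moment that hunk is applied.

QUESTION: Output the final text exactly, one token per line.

Hunk 1: at line 3 remove [amhvs,aoa] add [kwrcb,jcasy] -> 10 lines: xdgub plw ndl rif kwrcb jcasy ouhg cpqc zsnx jli
Hunk 2: at line 4 remove [kwrcb,jcasy] add [jxj] -> 9 lines: xdgub plw ndl rif jxj ouhg cpqc zsnx jli
Hunk 3: at line 3 remove [jxj,ouhg,cpqc] add [taodm,dfnif,qhpzp] -> 9 lines: xdgub plw ndl rif taodm dfnif qhpzp zsnx jli
Hunk 4: at line 1 remove [ndl] add [wfagk,afrhz,bkrbi] -> 11 lines: xdgub plw wfagk afrhz bkrbi rif taodm dfnif qhpzp zsnx jli

Answer: xdgub
plw
wfagk
afrhz
bkrbi
rif
taodm
dfnif
qhpzp
zsnx
jli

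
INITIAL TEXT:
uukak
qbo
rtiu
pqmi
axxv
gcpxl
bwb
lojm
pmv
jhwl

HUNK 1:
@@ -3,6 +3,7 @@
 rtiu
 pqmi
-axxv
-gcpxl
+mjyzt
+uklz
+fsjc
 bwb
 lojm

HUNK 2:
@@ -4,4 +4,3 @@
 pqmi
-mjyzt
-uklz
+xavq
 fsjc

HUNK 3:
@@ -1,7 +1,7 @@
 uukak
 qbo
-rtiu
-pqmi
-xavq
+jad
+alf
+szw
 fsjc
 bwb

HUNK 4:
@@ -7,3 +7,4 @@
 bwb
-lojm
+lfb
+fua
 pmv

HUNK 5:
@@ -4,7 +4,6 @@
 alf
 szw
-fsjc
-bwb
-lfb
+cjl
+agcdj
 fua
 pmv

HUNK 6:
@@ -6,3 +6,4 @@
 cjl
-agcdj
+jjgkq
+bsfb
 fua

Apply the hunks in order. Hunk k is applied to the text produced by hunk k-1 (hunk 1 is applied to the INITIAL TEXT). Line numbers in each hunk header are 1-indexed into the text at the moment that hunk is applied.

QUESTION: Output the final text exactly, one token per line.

Answer: uukak
qbo
jad
alf
szw
cjl
jjgkq
bsfb
fua
pmv
jhwl

Derivation:
Hunk 1: at line 3 remove [axxv,gcpxl] add [mjyzt,uklz,fsjc] -> 11 lines: uukak qbo rtiu pqmi mjyzt uklz fsjc bwb lojm pmv jhwl
Hunk 2: at line 4 remove [mjyzt,uklz] add [xavq] -> 10 lines: uukak qbo rtiu pqmi xavq fsjc bwb lojm pmv jhwl
Hunk 3: at line 1 remove [rtiu,pqmi,xavq] add [jad,alf,szw] -> 10 lines: uukak qbo jad alf szw fsjc bwb lojm pmv jhwl
Hunk 4: at line 7 remove [lojm] add [lfb,fua] -> 11 lines: uukak qbo jad alf szw fsjc bwb lfb fua pmv jhwl
Hunk 5: at line 4 remove [fsjc,bwb,lfb] add [cjl,agcdj] -> 10 lines: uukak qbo jad alf szw cjl agcdj fua pmv jhwl
Hunk 6: at line 6 remove [agcdj] add [jjgkq,bsfb] -> 11 lines: uukak qbo jad alf szw cjl jjgkq bsfb fua pmv jhwl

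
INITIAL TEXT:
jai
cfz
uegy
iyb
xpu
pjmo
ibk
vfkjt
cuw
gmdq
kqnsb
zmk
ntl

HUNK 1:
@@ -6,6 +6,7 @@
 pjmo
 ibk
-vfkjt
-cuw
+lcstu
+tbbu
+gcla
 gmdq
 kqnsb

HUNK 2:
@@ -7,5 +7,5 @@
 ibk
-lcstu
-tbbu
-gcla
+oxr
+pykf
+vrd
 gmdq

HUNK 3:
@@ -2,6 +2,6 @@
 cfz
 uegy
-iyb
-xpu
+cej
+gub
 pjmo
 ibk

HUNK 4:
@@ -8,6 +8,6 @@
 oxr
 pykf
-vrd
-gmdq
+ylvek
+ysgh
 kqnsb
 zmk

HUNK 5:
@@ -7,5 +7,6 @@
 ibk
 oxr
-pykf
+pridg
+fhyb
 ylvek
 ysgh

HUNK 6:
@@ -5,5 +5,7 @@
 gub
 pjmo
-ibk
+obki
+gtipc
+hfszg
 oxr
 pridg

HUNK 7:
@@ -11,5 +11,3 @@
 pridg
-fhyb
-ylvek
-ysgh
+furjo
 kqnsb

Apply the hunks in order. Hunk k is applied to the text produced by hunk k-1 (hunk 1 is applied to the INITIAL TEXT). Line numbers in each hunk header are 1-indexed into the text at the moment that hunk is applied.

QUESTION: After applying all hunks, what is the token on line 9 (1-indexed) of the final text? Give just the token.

Answer: hfszg

Derivation:
Hunk 1: at line 6 remove [vfkjt,cuw] add [lcstu,tbbu,gcla] -> 14 lines: jai cfz uegy iyb xpu pjmo ibk lcstu tbbu gcla gmdq kqnsb zmk ntl
Hunk 2: at line 7 remove [lcstu,tbbu,gcla] add [oxr,pykf,vrd] -> 14 lines: jai cfz uegy iyb xpu pjmo ibk oxr pykf vrd gmdq kqnsb zmk ntl
Hunk 3: at line 2 remove [iyb,xpu] add [cej,gub] -> 14 lines: jai cfz uegy cej gub pjmo ibk oxr pykf vrd gmdq kqnsb zmk ntl
Hunk 4: at line 8 remove [vrd,gmdq] add [ylvek,ysgh] -> 14 lines: jai cfz uegy cej gub pjmo ibk oxr pykf ylvek ysgh kqnsb zmk ntl
Hunk 5: at line 7 remove [pykf] add [pridg,fhyb] -> 15 lines: jai cfz uegy cej gub pjmo ibk oxr pridg fhyb ylvek ysgh kqnsb zmk ntl
Hunk 6: at line 5 remove [ibk] add [obki,gtipc,hfszg] -> 17 lines: jai cfz uegy cej gub pjmo obki gtipc hfszg oxr pridg fhyb ylvek ysgh kqnsb zmk ntl
Hunk 7: at line 11 remove [fhyb,ylvek,ysgh] add [furjo] -> 15 lines: jai cfz uegy cej gub pjmo obki gtipc hfszg oxr pridg furjo kqnsb zmk ntl
Final line 9: hfszg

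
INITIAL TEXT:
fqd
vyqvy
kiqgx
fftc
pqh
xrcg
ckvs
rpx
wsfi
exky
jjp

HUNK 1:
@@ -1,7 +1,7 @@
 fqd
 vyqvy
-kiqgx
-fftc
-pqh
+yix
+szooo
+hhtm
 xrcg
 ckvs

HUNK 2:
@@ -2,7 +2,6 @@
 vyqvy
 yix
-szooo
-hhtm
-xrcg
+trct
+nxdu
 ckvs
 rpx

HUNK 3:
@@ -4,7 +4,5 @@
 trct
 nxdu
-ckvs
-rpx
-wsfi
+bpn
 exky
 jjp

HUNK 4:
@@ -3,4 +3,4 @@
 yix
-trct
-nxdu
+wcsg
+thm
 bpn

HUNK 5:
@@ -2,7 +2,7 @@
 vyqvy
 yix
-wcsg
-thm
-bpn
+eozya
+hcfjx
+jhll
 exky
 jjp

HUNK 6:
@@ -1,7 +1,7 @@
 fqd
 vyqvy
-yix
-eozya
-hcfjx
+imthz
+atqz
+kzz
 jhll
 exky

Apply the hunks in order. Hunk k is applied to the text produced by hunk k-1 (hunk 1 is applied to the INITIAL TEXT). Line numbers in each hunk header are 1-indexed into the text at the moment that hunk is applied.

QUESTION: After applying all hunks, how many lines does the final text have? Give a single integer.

Hunk 1: at line 1 remove [kiqgx,fftc,pqh] add [yix,szooo,hhtm] -> 11 lines: fqd vyqvy yix szooo hhtm xrcg ckvs rpx wsfi exky jjp
Hunk 2: at line 2 remove [szooo,hhtm,xrcg] add [trct,nxdu] -> 10 lines: fqd vyqvy yix trct nxdu ckvs rpx wsfi exky jjp
Hunk 3: at line 4 remove [ckvs,rpx,wsfi] add [bpn] -> 8 lines: fqd vyqvy yix trct nxdu bpn exky jjp
Hunk 4: at line 3 remove [trct,nxdu] add [wcsg,thm] -> 8 lines: fqd vyqvy yix wcsg thm bpn exky jjp
Hunk 5: at line 2 remove [wcsg,thm,bpn] add [eozya,hcfjx,jhll] -> 8 lines: fqd vyqvy yix eozya hcfjx jhll exky jjp
Hunk 6: at line 1 remove [yix,eozya,hcfjx] add [imthz,atqz,kzz] -> 8 lines: fqd vyqvy imthz atqz kzz jhll exky jjp
Final line count: 8

Answer: 8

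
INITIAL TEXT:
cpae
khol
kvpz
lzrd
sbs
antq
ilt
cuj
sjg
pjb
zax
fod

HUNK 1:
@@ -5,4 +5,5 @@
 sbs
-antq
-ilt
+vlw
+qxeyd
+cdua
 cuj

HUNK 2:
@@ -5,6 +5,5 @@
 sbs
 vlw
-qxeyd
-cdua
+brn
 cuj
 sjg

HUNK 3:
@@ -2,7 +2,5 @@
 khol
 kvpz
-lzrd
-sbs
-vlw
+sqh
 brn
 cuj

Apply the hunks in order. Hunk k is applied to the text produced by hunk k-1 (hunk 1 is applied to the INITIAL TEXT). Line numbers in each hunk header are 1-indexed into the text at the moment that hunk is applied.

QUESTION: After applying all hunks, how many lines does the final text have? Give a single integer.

Hunk 1: at line 5 remove [antq,ilt] add [vlw,qxeyd,cdua] -> 13 lines: cpae khol kvpz lzrd sbs vlw qxeyd cdua cuj sjg pjb zax fod
Hunk 2: at line 5 remove [qxeyd,cdua] add [brn] -> 12 lines: cpae khol kvpz lzrd sbs vlw brn cuj sjg pjb zax fod
Hunk 3: at line 2 remove [lzrd,sbs,vlw] add [sqh] -> 10 lines: cpae khol kvpz sqh brn cuj sjg pjb zax fod
Final line count: 10

Answer: 10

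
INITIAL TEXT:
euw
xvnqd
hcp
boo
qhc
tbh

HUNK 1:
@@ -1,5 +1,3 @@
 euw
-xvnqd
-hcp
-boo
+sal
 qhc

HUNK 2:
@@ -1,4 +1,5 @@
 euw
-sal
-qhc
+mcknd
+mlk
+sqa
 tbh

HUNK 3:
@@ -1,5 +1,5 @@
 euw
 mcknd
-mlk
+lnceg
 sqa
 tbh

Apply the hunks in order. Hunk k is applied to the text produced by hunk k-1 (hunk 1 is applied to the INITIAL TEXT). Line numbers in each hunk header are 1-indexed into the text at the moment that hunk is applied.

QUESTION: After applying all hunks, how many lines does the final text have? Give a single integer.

Answer: 5

Derivation:
Hunk 1: at line 1 remove [xvnqd,hcp,boo] add [sal] -> 4 lines: euw sal qhc tbh
Hunk 2: at line 1 remove [sal,qhc] add [mcknd,mlk,sqa] -> 5 lines: euw mcknd mlk sqa tbh
Hunk 3: at line 1 remove [mlk] add [lnceg] -> 5 lines: euw mcknd lnceg sqa tbh
Final line count: 5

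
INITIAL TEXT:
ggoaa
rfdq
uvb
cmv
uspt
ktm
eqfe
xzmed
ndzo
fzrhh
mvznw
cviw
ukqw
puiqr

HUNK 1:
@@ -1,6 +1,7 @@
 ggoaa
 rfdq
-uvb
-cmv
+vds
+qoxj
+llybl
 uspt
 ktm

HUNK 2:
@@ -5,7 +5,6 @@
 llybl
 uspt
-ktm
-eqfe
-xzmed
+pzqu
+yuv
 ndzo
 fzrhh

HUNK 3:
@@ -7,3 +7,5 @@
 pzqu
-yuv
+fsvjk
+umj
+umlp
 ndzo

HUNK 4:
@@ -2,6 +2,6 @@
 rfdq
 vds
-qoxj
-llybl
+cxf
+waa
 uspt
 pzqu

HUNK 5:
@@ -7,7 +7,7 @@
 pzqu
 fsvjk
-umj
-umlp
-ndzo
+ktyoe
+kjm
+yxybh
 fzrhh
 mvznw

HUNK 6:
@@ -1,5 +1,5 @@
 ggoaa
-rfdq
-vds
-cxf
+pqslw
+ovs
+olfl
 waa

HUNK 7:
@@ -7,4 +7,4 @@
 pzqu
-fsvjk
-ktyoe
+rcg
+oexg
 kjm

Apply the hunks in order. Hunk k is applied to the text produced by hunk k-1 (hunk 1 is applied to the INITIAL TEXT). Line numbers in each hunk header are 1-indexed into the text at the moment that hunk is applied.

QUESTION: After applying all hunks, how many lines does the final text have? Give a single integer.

Hunk 1: at line 1 remove [uvb,cmv] add [vds,qoxj,llybl] -> 15 lines: ggoaa rfdq vds qoxj llybl uspt ktm eqfe xzmed ndzo fzrhh mvznw cviw ukqw puiqr
Hunk 2: at line 5 remove [ktm,eqfe,xzmed] add [pzqu,yuv] -> 14 lines: ggoaa rfdq vds qoxj llybl uspt pzqu yuv ndzo fzrhh mvznw cviw ukqw puiqr
Hunk 3: at line 7 remove [yuv] add [fsvjk,umj,umlp] -> 16 lines: ggoaa rfdq vds qoxj llybl uspt pzqu fsvjk umj umlp ndzo fzrhh mvznw cviw ukqw puiqr
Hunk 4: at line 2 remove [qoxj,llybl] add [cxf,waa] -> 16 lines: ggoaa rfdq vds cxf waa uspt pzqu fsvjk umj umlp ndzo fzrhh mvznw cviw ukqw puiqr
Hunk 5: at line 7 remove [umj,umlp,ndzo] add [ktyoe,kjm,yxybh] -> 16 lines: ggoaa rfdq vds cxf waa uspt pzqu fsvjk ktyoe kjm yxybh fzrhh mvznw cviw ukqw puiqr
Hunk 6: at line 1 remove [rfdq,vds,cxf] add [pqslw,ovs,olfl] -> 16 lines: ggoaa pqslw ovs olfl waa uspt pzqu fsvjk ktyoe kjm yxybh fzrhh mvznw cviw ukqw puiqr
Hunk 7: at line 7 remove [fsvjk,ktyoe] add [rcg,oexg] -> 16 lines: ggoaa pqslw ovs olfl waa uspt pzqu rcg oexg kjm yxybh fzrhh mvznw cviw ukqw puiqr
Final line count: 16

Answer: 16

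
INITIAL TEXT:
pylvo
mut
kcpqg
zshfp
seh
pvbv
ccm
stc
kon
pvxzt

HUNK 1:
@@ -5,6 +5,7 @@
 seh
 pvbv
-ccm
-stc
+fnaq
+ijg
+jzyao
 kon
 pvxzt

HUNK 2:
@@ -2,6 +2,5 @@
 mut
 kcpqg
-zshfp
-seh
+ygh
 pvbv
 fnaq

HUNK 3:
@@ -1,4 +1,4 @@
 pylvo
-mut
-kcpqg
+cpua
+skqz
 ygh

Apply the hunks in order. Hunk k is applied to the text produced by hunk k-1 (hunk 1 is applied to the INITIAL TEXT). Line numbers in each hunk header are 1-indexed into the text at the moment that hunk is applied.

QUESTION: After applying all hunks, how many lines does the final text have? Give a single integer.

Hunk 1: at line 5 remove [ccm,stc] add [fnaq,ijg,jzyao] -> 11 lines: pylvo mut kcpqg zshfp seh pvbv fnaq ijg jzyao kon pvxzt
Hunk 2: at line 2 remove [zshfp,seh] add [ygh] -> 10 lines: pylvo mut kcpqg ygh pvbv fnaq ijg jzyao kon pvxzt
Hunk 3: at line 1 remove [mut,kcpqg] add [cpua,skqz] -> 10 lines: pylvo cpua skqz ygh pvbv fnaq ijg jzyao kon pvxzt
Final line count: 10

Answer: 10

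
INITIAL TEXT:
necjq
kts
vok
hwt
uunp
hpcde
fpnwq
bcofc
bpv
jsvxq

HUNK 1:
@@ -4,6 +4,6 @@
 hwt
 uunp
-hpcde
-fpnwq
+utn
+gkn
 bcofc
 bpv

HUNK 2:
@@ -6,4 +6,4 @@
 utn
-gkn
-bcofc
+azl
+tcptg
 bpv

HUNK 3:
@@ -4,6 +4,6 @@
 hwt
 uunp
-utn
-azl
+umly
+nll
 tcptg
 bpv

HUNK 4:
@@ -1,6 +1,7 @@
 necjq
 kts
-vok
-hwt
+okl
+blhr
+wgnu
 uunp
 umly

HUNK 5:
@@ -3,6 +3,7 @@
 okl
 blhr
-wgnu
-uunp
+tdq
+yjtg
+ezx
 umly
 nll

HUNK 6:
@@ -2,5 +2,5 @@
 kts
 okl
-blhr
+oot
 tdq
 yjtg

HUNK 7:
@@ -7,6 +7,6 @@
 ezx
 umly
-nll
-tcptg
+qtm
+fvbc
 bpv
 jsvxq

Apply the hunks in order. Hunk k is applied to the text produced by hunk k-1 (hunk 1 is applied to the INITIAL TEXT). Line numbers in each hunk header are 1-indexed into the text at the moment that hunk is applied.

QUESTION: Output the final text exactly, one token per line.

Hunk 1: at line 4 remove [hpcde,fpnwq] add [utn,gkn] -> 10 lines: necjq kts vok hwt uunp utn gkn bcofc bpv jsvxq
Hunk 2: at line 6 remove [gkn,bcofc] add [azl,tcptg] -> 10 lines: necjq kts vok hwt uunp utn azl tcptg bpv jsvxq
Hunk 3: at line 4 remove [utn,azl] add [umly,nll] -> 10 lines: necjq kts vok hwt uunp umly nll tcptg bpv jsvxq
Hunk 4: at line 1 remove [vok,hwt] add [okl,blhr,wgnu] -> 11 lines: necjq kts okl blhr wgnu uunp umly nll tcptg bpv jsvxq
Hunk 5: at line 3 remove [wgnu,uunp] add [tdq,yjtg,ezx] -> 12 lines: necjq kts okl blhr tdq yjtg ezx umly nll tcptg bpv jsvxq
Hunk 6: at line 2 remove [blhr] add [oot] -> 12 lines: necjq kts okl oot tdq yjtg ezx umly nll tcptg bpv jsvxq
Hunk 7: at line 7 remove [nll,tcptg] add [qtm,fvbc] -> 12 lines: necjq kts okl oot tdq yjtg ezx umly qtm fvbc bpv jsvxq

Answer: necjq
kts
okl
oot
tdq
yjtg
ezx
umly
qtm
fvbc
bpv
jsvxq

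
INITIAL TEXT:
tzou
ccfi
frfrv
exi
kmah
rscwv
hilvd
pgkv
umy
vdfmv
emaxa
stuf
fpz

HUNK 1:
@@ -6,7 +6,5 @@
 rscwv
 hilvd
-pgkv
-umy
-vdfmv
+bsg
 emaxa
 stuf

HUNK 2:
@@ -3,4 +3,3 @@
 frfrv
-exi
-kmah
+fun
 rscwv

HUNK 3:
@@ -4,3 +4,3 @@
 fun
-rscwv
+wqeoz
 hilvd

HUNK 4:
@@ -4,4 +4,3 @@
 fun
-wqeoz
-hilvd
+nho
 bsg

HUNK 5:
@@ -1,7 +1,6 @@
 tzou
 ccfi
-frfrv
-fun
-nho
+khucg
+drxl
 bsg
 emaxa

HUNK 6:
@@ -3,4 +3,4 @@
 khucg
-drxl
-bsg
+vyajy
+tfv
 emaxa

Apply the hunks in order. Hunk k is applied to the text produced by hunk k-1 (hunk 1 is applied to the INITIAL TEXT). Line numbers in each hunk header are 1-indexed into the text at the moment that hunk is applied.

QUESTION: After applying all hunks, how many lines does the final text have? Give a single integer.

Answer: 8

Derivation:
Hunk 1: at line 6 remove [pgkv,umy,vdfmv] add [bsg] -> 11 lines: tzou ccfi frfrv exi kmah rscwv hilvd bsg emaxa stuf fpz
Hunk 2: at line 3 remove [exi,kmah] add [fun] -> 10 lines: tzou ccfi frfrv fun rscwv hilvd bsg emaxa stuf fpz
Hunk 3: at line 4 remove [rscwv] add [wqeoz] -> 10 lines: tzou ccfi frfrv fun wqeoz hilvd bsg emaxa stuf fpz
Hunk 4: at line 4 remove [wqeoz,hilvd] add [nho] -> 9 lines: tzou ccfi frfrv fun nho bsg emaxa stuf fpz
Hunk 5: at line 1 remove [frfrv,fun,nho] add [khucg,drxl] -> 8 lines: tzou ccfi khucg drxl bsg emaxa stuf fpz
Hunk 6: at line 3 remove [drxl,bsg] add [vyajy,tfv] -> 8 lines: tzou ccfi khucg vyajy tfv emaxa stuf fpz
Final line count: 8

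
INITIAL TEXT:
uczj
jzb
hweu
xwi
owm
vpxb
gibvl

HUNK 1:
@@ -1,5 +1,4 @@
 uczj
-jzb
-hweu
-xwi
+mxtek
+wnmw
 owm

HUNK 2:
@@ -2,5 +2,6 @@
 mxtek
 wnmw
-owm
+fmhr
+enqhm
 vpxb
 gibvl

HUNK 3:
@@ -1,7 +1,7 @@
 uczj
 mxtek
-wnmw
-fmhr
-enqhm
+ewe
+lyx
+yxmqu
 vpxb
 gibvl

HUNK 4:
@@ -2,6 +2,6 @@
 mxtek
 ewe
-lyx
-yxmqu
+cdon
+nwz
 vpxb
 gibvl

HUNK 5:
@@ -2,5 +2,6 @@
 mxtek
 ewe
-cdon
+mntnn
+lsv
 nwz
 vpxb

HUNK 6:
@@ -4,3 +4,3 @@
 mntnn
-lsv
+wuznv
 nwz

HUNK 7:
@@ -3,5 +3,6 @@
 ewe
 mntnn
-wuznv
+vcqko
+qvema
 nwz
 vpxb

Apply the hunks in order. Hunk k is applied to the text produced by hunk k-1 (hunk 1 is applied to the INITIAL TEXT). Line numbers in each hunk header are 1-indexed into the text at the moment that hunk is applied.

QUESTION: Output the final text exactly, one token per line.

Answer: uczj
mxtek
ewe
mntnn
vcqko
qvema
nwz
vpxb
gibvl

Derivation:
Hunk 1: at line 1 remove [jzb,hweu,xwi] add [mxtek,wnmw] -> 6 lines: uczj mxtek wnmw owm vpxb gibvl
Hunk 2: at line 2 remove [owm] add [fmhr,enqhm] -> 7 lines: uczj mxtek wnmw fmhr enqhm vpxb gibvl
Hunk 3: at line 1 remove [wnmw,fmhr,enqhm] add [ewe,lyx,yxmqu] -> 7 lines: uczj mxtek ewe lyx yxmqu vpxb gibvl
Hunk 4: at line 2 remove [lyx,yxmqu] add [cdon,nwz] -> 7 lines: uczj mxtek ewe cdon nwz vpxb gibvl
Hunk 5: at line 2 remove [cdon] add [mntnn,lsv] -> 8 lines: uczj mxtek ewe mntnn lsv nwz vpxb gibvl
Hunk 6: at line 4 remove [lsv] add [wuznv] -> 8 lines: uczj mxtek ewe mntnn wuznv nwz vpxb gibvl
Hunk 7: at line 3 remove [wuznv] add [vcqko,qvema] -> 9 lines: uczj mxtek ewe mntnn vcqko qvema nwz vpxb gibvl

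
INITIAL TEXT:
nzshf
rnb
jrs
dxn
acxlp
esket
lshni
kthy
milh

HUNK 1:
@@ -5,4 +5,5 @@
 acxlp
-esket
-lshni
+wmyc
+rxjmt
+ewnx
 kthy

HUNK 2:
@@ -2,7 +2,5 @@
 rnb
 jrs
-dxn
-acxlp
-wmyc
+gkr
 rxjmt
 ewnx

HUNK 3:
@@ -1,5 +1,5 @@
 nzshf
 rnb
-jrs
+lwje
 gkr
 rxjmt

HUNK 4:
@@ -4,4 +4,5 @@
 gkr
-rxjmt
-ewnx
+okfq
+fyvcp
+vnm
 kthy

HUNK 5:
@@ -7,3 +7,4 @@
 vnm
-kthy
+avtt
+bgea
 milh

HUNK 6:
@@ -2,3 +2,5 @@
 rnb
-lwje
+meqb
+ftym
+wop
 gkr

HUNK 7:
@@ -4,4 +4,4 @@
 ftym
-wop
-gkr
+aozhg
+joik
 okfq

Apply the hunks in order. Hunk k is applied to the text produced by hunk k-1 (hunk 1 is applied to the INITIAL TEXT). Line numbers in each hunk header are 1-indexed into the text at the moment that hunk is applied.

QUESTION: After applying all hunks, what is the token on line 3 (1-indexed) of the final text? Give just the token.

Answer: meqb

Derivation:
Hunk 1: at line 5 remove [esket,lshni] add [wmyc,rxjmt,ewnx] -> 10 lines: nzshf rnb jrs dxn acxlp wmyc rxjmt ewnx kthy milh
Hunk 2: at line 2 remove [dxn,acxlp,wmyc] add [gkr] -> 8 lines: nzshf rnb jrs gkr rxjmt ewnx kthy milh
Hunk 3: at line 1 remove [jrs] add [lwje] -> 8 lines: nzshf rnb lwje gkr rxjmt ewnx kthy milh
Hunk 4: at line 4 remove [rxjmt,ewnx] add [okfq,fyvcp,vnm] -> 9 lines: nzshf rnb lwje gkr okfq fyvcp vnm kthy milh
Hunk 5: at line 7 remove [kthy] add [avtt,bgea] -> 10 lines: nzshf rnb lwje gkr okfq fyvcp vnm avtt bgea milh
Hunk 6: at line 2 remove [lwje] add [meqb,ftym,wop] -> 12 lines: nzshf rnb meqb ftym wop gkr okfq fyvcp vnm avtt bgea milh
Hunk 7: at line 4 remove [wop,gkr] add [aozhg,joik] -> 12 lines: nzshf rnb meqb ftym aozhg joik okfq fyvcp vnm avtt bgea milh
Final line 3: meqb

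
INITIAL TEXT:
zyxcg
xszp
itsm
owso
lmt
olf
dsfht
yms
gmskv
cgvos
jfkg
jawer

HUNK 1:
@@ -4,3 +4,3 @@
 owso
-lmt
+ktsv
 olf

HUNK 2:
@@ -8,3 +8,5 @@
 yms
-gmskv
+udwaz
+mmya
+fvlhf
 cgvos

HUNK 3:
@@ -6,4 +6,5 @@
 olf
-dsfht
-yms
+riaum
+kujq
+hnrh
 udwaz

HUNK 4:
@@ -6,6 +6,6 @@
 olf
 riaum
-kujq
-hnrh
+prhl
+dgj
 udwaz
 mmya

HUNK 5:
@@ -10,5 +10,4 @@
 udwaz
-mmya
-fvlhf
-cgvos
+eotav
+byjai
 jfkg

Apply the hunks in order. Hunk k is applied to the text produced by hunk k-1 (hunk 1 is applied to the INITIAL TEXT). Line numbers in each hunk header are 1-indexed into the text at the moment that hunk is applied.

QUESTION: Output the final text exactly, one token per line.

Answer: zyxcg
xszp
itsm
owso
ktsv
olf
riaum
prhl
dgj
udwaz
eotav
byjai
jfkg
jawer

Derivation:
Hunk 1: at line 4 remove [lmt] add [ktsv] -> 12 lines: zyxcg xszp itsm owso ktsv olf dsfht yms gmskv cgvos jfkg jawer
Hunk 2: at line 8 remove [gmskv] add [udwaz,mmya,fvlhf] -> 14 lines: zyxcg xszp itsm owso ktsv olf dsfht yms udwaz mmya fvlhf cgvos jfkg jawer
Hunk 3: at line 6 remove [dsfht,yms] add [riaum,kujq,hnrh] -> 15 lines: zyxcg xszp itsm owso ktsv olf riaum kujq hnrh udwaz mmya fvlhf cgvos jfkg jawer
Hunk 4: at line 6 remove [kujq,hnrh] add [prhl,dgj] -> 15 lines: zyxcg xszp itsm owso ktsv olf riaum prhl dgj udwaz mmya fvlhf cgvos jfkg jawer
Hunk 5: at line 10 remove [mmya,fvlhf,cgvos] add [eotav,byjai] -> 14 lines: zyxcg xszp itsm owso ktsv olf riaum prhl dgj udwaz eotav byjai jfkg jawer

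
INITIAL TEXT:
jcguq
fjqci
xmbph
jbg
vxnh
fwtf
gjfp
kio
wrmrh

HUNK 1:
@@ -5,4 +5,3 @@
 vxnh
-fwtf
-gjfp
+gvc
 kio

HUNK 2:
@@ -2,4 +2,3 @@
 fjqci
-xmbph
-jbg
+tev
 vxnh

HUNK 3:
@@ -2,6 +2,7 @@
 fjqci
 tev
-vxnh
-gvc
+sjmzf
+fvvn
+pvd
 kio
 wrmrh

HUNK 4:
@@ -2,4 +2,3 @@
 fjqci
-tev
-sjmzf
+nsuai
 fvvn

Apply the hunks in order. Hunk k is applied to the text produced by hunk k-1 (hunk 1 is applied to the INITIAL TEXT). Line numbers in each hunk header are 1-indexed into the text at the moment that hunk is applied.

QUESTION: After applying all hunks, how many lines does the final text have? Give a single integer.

Answer: 7

Derivation:
Hunk 1: at line 5 remove [fwtf,gjfp] add [gvc] -> 8 lines: jcguq fjqci xmbph jbg vxnh gvc kio wrmrh
Hunk 2: at line 2 remove [xmbph,jbg] add [tev] -> 7 lines: jcguq fjqci tev vxnh gvc kio wrmrh
Hunk 3: at line 2 remove [vxnh,gvc] add [sjmzf,fvvn,pvd] -> 8 lines: jcguq fjqci tev sjmzf fvvn pvd kio wrmrh
Hunk 4: at line 2 remove [tev,sjmzf] add [nsuai] -> 7 lines: jcguq fjqci nsuai fvvn pvd kio wrmrh
Final line count: 7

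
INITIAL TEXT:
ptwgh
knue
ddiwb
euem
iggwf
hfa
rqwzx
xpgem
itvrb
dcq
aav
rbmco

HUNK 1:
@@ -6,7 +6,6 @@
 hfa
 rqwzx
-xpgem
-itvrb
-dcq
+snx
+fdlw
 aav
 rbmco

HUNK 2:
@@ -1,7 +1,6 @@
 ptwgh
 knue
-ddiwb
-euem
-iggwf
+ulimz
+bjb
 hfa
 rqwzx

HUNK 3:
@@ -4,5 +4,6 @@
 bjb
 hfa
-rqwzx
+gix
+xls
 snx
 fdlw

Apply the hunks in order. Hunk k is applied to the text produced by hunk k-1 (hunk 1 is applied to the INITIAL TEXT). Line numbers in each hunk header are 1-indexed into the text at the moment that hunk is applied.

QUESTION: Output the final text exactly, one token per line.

Hunk 1: at line 6 remove [xpgem,itvrb,dcq] add [snx,fdlw] -> 11 lines: ptwgh knue ddiwb euem iggwf hfa rqwzx snx fdlw aav rbmco
Hunk 2: at line 1 remove [ddiwb,euem,iggwf] add [ulimz,bjb] -> 10 lines: ptwgh knue ulimz bjb hfa rqwzx snx fdlw aav rbmco
Hunk 3: at line 4 remove [rqwzx] add [gix,xls] -> 11 lines: ptwgh knue ulimz bjb hfa gix xls snx fdlw aav rbmco

Answer: ptwgh
knue
ulimz
bjb
hfa
gix
xls
snx
fdlw
aav
rbmco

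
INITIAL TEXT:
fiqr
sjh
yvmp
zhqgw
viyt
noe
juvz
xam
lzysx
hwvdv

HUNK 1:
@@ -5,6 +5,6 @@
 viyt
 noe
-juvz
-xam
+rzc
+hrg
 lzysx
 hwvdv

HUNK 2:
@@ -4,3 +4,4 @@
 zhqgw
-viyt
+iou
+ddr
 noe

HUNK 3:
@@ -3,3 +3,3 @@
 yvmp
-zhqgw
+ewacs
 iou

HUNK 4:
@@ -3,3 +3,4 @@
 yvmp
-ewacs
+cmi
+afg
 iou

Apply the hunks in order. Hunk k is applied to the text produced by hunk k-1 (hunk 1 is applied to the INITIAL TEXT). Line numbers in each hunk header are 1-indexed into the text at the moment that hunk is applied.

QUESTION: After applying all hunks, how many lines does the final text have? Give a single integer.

Hunk 1: at line 5 remove [juvz,xam] add [rzc,hrg] -> 10 lines: fiqr sjh yvmp zhqgw viyt noe rzc hrg lzysx hwvdv
Hunk 2: at line 4 remove [viyt] add [iou,ddr] -> 11 lines: fiqr sjh yvmp zhqgw iou ddr noe rzc hrg lzysx hwvdv
Hunk 3: at line 3 remove [zhqgw] add [ewacs] -> 11 lines: fiqr sjh yvmp ewacs iou ddr noe rzc hrg lzysx hwvdv
Hunk 4: at line 3 remove [ewacs] add [cmi,afg] -> 12 lines: fiqr sjh yvmp cmi afg iou ddr noe rzc hrg lzysx hwvdv
Final line count: 12

Answer: 12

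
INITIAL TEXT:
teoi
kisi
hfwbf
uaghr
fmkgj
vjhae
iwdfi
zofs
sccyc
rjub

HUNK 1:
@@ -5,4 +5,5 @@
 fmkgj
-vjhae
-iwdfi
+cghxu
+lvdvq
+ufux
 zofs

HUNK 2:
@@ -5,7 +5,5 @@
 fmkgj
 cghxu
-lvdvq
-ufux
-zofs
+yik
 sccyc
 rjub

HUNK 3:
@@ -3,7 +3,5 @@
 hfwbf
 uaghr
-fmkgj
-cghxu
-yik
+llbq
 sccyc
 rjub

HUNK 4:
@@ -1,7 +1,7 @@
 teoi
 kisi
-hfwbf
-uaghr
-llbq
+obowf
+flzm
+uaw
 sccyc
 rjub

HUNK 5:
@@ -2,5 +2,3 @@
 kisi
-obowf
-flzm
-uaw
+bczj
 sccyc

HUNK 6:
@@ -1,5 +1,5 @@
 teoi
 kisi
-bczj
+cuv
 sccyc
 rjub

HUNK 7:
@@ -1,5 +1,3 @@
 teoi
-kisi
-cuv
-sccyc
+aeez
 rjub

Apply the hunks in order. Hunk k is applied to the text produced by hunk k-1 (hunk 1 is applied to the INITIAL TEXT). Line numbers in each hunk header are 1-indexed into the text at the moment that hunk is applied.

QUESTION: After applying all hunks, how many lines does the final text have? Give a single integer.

Answer: 3

Derivation:
Hunk 1: at line 5 remove [vjhae,iwdfi] add [cghxu,lvdvq,ufux] -> 11 lines: teoi kisi hfwbf uaghr fmkgj cghxu lvdvq ufux zofs sccyc rjub
Hunk 2: at line 5 remove [lvdvq,ufux,zofs] add [yik] -> 9 lines: teoi kisi hfwbf uaghr fmkgj cghxu yik sccyc rjub
Hunk 3: at line 3 remove [fmkgj,cghxu,yik] add [llbq] -> 7 lines: teoi kisi hfwbf uaghr llbq sccyc rjub
Hunk 4: at line 1 remove [hfwbf,uaghr,llbq] add [obowf,flzm,uaw] -> 7 lines: teoi kisi obowf flzm uaw sccyc rjub
Hunk 5: at line 2 remove [obowf,flzm,uaw] add [bczj] -> 5 lines: teoi kisi bczj sccyc rjub
Hunk 6: at line 1 remove [bczj] add [cuv] -> 5 lines: teoi kisi cuv sccyc rjub
Hunk 7: at line 1 remove [kisi,cuv,sccyc] add [aeez] -> 3 lines: teoi aeez rjub
Final line count: 3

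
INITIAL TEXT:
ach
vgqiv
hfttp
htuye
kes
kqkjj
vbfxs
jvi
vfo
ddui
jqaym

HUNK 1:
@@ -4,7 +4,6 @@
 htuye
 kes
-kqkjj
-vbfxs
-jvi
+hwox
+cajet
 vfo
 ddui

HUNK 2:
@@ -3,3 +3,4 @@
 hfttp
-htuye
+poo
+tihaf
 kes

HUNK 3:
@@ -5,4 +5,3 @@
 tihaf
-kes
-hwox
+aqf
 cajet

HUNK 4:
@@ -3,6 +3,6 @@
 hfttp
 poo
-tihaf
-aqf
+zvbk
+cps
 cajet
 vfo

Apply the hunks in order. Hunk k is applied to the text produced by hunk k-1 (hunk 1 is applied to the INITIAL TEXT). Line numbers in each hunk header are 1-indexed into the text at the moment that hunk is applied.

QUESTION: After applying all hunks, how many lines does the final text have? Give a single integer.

Answer: 10

Derivation:
Hunk 1: at line 4 remove [kqkjj,vbfxs,jvi] add [hwox,cajet] -> 10 lines: ach vgqiv hfttp htuye kes hwox cajet vfo ddui jqaym
Hunk 2: at line 3 remove [htuye] add [poo,tihaf] -> 11 lines: ach vgqiv hfttp poo tihaf kes hwox cajet vfo ddui jqaym
Hunk 3: at line 5 remove [kes,hwox] add [aqf] -> 10 lines: ach vgqiv hfttp poo tihaf aqf cajet vfo ddui jqaym
Hunk 4: at line 3 remove [tihaf,aqf] add [zvbk,cps] -> 10 lines: ach vgqiv hfttp poo zvbk cps cajet vfo ddui jqaym
Final line count: 10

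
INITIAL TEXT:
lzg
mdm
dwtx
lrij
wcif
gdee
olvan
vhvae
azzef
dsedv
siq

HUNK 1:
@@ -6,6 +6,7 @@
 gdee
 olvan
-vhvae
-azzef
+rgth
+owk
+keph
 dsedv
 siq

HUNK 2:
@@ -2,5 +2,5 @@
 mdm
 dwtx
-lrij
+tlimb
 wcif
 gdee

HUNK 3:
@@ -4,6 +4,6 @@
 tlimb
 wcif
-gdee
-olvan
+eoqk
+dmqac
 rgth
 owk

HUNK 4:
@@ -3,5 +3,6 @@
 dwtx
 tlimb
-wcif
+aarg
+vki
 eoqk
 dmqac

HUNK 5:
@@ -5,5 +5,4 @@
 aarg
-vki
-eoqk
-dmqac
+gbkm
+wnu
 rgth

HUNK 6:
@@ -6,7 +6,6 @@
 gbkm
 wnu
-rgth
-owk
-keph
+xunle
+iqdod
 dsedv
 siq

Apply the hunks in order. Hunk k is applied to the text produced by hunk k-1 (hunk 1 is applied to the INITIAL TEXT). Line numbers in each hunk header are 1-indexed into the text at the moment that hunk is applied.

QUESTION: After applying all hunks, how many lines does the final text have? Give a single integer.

Answer: 11

Derivation:
Hunk 1: at line 6 remove [vhvae,azzef] add [rgth,owk,keph] -> 12 lines: lzg mdm dwtx lrij wcif gdee olvan rgth owk keph dsedv siq
Hunk 2: at line 2 remove [lrij] add [tlimb] -> 12 lines: lzg mdm dwtx tlimb wcif gdee olvan rgth owk keph dsedv siq
Hunk 3: at line 4 remove [gdee,olvan] add [eoqk,dmqac] -> 12 lines: lzg mdm dwtx tlimb wcif eoqk dmqac rgth owk keph dsedv siq
Hunk 4: at line 3 remove [wcif] add [aarg,vki] -> 13 lines: lzg mdm dwtx tlimb aarg vki eoqk dmqac rgth owk keph dsedv siq
Hunk 5: at line 5 remove [vki,eoqk,dmqac] add [gbkm,wnu] -> 12 lines: lzg mdm dwtx tlimb aarg gbkm wnu rgth owk keph dsedv siq
Hunk 6: at line 6 remove [rgth,owk,keph] add [xunle,iqdod] -> 11 lines: lzg mdm dwtx tlimb aarg gbkm wnu xunle iqdod dsedv siq
Final line count: 11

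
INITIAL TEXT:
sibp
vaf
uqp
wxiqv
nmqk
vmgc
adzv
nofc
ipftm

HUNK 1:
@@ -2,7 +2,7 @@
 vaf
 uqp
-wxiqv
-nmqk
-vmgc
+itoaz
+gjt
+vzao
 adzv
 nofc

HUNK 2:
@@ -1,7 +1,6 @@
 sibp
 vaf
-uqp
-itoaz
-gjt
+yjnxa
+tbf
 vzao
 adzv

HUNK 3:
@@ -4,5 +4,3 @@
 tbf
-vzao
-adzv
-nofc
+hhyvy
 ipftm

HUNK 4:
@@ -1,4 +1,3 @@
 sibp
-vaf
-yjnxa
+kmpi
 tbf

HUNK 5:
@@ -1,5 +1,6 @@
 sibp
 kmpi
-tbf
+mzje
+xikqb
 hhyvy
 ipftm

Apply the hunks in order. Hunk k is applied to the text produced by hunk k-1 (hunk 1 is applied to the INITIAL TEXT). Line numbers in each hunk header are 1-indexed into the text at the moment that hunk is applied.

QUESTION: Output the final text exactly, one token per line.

Hunk 1: at line 2 remove [wxiqv,nmqk,vmgc] add [itoaz,gjt,vzao] -> 9 lines: sibp vaf uqp itoaz gjt vzao adzv nofc ipftm
Hunk 2: at line 1 remove [uqp,itoaz,gjt] add [yjnxa,tbf] -> 8 lines: sibp vaf yjnxa tbf vzao adzv nofc ipftm
Hunk 3: at line 4 remove [vzao,adzv,nofc] add [hhyvy] -> 6 lines: sibp vaf yjnxa tbf hhyvy ipftm
Hunk 4: at line 1 remove [vaf,yjnxa] add [kmpi] -> 5 lines: sibp kmpi tbf hhyvy ipftm
Hunk 5: at line 1 remove [tbf] add [mzje,xikqb] -> 6 lines: sibp kmpi mzje xikqb hhyvy ipftm

Answer: sibp
kmpi
mzje
xikqb
hhyvy
ipftm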